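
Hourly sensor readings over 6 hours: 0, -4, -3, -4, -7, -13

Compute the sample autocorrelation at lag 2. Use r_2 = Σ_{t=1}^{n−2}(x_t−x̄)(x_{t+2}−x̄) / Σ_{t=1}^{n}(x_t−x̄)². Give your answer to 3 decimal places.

Mean x̄ = (0 − 4 − 3 − 4 − 7 − 13)/6 = -5.1667
Deviations from mean: 5.1667, 1.1667, 2.1667, 1.1667, -1.8333, -7.8333
Σ(x_t−x̄)(x_{t+2}−x̄) = (11.1944) + (1.3611) + (-3.9722) + (-9.1389) = -0.5556
Denominator Σ(x_t−x̄)² = 98.8333
r_2 = -0.5556 / 98.8333 = -0.006

-0.006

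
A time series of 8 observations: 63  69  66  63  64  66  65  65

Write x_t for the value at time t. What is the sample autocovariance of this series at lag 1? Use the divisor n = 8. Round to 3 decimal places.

-0.674

Mean x̄ = (63 + 69 + 66 + 63 + 64 + 66 + 65 + 65)/8 = 65.1250
Σ_{t=1}^{7}(x_t−x̄)(x_{t+1}−x̄) = -5.3906
γ_1 = -5.3906 / 8 = -0.674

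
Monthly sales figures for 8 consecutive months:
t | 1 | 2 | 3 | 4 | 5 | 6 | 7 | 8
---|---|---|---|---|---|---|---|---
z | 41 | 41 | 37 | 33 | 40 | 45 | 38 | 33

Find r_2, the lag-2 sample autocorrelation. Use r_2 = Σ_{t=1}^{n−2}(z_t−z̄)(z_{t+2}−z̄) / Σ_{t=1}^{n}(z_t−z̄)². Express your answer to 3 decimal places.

-0.767

Mean z̄ = (41 + 41 + 37 + 33 + 40 + 45 + 38 + 33)/8 = 38.5000
Deviations from mean: 2.5000, 2.5000, -1.5000, -5.5000, 1.5000, 6.5000, -0.5000, -5.5000
Σ(z_t−z̄)(z_{t+2}−z̄) = (-3.7500) + (-13.7500) + (-2.2500) + (-35.7500) + (-0.7500) + (-35.7500) = -92.0000
Denominator Σ(z_t−z̄)² = 120.0000
r_2 = -92.0000 / 120.0000 = -0.767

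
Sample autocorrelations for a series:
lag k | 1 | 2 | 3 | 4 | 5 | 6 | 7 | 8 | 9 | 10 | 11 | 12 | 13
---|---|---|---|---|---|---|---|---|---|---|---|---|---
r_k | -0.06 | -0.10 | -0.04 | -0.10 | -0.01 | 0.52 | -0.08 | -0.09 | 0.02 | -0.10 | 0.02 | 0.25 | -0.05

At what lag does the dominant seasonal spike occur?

The largest autocorrelation is r_6 = 0.52, with a weaker echo at lag 12 (0.25); the remaining lags stay at or below 0.02.
The dominant spike at lag 6 indicates a seasonal period of 6.

6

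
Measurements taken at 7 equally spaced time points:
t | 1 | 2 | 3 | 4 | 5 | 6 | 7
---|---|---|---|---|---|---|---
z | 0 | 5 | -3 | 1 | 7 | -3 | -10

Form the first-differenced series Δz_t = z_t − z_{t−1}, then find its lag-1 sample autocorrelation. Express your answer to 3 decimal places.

First differences Δz: 5, -8, 4, 6, -10, -7
Mean of differences = -1.6667
Numerator Σ(Δz_t−Δz̄)(Δz_{t+1}−Δz̄) = -54.1111
Denominator Σ(Δz_t−Δz̄)² = 273.3333
r_1(Δz) = -54.1111 / 273.3333 = -0.198

-0.198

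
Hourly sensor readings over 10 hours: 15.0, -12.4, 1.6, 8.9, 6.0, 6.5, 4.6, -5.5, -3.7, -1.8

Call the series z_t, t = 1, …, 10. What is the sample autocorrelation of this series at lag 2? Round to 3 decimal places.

Mean z̄ = (15.0 − 12.4 + 1.6 + 8.9 + 6.0 + 6.5 + 4.6 − 5.5 − 3.7 − 1.8)/10 = 1.9200
Numerator Σ_{t=1}^{8}(z_t−z̄)(z_{t+2}−z̄) = -83.9848
Denominator Σ(z_t−z̄)² = 570.2560
r_2 = -83.9848 / 570.2560 = -0.147

-0.147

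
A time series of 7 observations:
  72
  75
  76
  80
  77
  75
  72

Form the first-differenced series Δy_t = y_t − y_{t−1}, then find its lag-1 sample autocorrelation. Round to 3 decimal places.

First differences Δy: 3, 1, 4, -3, -2, -3
Mean of differences = 0.0000
Numerator Σ(Δy_t−Δȳ)(Δy_{t+1}−Δȳ) = 7.0000
Denominator Σ(Δy_t−Δȳ)² = 48.0000
r_1(Δy) = 7.0000 / 48.0000 = 0.146

0.146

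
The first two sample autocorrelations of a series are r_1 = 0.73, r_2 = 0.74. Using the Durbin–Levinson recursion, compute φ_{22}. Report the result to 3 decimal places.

φ_{22} = (r_2 − r_1²) / (1 − r_1²)
r_1² = (0.73)² = 0.5329
Numerator = 0.74 − 0.5329 = 0.2071; denominator = 1 − 0.5329 = 0.4671
φ_{22} = 0.2071 / 0.4671 = 0.443

0.443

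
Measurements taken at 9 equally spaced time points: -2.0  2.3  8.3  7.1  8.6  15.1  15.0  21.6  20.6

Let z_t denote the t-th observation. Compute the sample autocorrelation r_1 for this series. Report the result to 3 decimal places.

Mean z̄ = (-2.0 + 2.3 + 8.3 + 7.1 + 8.6 + 15.1 + 15.0 + 21.6 + 20.6)/9 = 10.7333
Numerator Σ_{t=1}^{8}(z_t−z̄)(z_{t+1}−z̄) = 307.3956
Denominator Σ(z_t−z̄)² = 509.6400
r_1 = 307.3956 / 509.6400 = 0.603

0.603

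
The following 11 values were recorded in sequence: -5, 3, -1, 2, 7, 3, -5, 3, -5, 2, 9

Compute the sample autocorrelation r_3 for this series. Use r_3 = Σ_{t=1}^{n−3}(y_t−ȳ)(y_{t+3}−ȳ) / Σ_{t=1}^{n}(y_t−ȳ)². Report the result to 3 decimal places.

Mean ȳ = (-5 + 3 − 1 + 2 + 7 + 3 − 5 + 3 − 5 + 2 + 9)/11 = 1.1818
Numerator Σ_{t=1}^{8}(y_t−ȳ)(y_{t+3}−ȳ) = 4.9917
Denominator Σ(y_t−ȳ)² = 225.6364
r_3 = 4.9917 / 225.6364 = 0.022

0.022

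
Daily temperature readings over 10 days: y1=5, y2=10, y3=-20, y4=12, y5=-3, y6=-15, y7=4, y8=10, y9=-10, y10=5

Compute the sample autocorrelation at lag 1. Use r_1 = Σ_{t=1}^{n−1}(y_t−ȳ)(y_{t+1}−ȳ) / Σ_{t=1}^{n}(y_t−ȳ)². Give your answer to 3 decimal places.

-0.484

Mean ȳ = (5 + 10 − 20 + 12 − 3 − 15 + 4 + 10 − 10 + 5)/10 = -0.2000
Numerator Σ_{t=1}^{9}(y_t−ȳ)(y_{t+1}−ȳ) = -553.4400
Denominator Σ(y_t−ȳ)² = 1143.6000
r_1 = -553.4400 / 1143.6000 = -0.484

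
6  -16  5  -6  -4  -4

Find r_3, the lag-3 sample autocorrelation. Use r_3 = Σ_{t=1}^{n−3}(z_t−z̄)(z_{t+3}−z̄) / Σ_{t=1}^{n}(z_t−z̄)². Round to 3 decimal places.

Mean z̄ = (6 − 16 + 5 − 6 − 4 − 4)/6 = -3.1667
Deviations from mean: 9.1667, -12.8333, 8.1667, -2.8333, -0.8333, -0.8333
Numerator Σ_{t=1}^{3}(z_t−z̄)(z_{t+3}−z̄) = -22.0833
Denominator Σ(z_t−z̄)² = 324.8333
r_3 = -22.0833 / 324.8333 = -0.068

-0.068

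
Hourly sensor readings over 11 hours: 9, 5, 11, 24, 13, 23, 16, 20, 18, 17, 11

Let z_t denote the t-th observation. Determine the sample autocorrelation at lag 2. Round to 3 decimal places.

0.139

Mean z̄ = (9 + 5 + 11 + 24 + 13 + 23 + 16 + 20 + 18 + 17 + 11)/11 = 15.1818
Numerator Σ_{t=1}^{9}(z_t−z̄)(z_{t+2}−z̄) = 49.2975
Denominator Σ(z_t−z̄)² = 355.6364
r_2 = 49.2975 / 355.6364 = 0.139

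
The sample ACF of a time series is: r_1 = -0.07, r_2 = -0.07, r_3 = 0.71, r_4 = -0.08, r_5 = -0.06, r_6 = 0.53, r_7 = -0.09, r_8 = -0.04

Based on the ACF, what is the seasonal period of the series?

The largest autocorrelation is r_3 = 0.71, with a weaker echo at lag 6 (0.53); the remaining lags stay at or below -0.04.
The dominant spike at lag 3 indicates a seasonal period of 3.

3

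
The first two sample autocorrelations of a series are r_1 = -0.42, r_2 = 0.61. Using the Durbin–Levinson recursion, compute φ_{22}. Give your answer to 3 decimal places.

0.526

φ_{22} = (r_2 − r_1²) / (1 − r_1²)
r_1² = (-0.42)² = 0.1764
Numerator = 0.61 − 0.1764 = 0.4336; denominator = 1 − 0.1764 = 0.8236
φ_{22} = 0.4336 / 0.8236 = 0.526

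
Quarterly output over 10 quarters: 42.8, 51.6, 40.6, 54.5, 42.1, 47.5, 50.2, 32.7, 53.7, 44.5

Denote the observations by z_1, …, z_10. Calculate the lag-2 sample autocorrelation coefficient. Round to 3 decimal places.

0.276

Mean z̄ = (42.8 + 51.6 + 40.6 + 54.5 + 42.1 + 47.5 + 50.2 + 32.7 + 53.7 + 44.5)/10 = 46.0200
Numerator Σ_{t=1}^{8}(z_t−z̄)(z_{t+2}−z̄) = 114.8172
Denominator Σ(z_t−z̄)² = 416.5360
r_2 = 114.8172 / 416.5360 = 0.276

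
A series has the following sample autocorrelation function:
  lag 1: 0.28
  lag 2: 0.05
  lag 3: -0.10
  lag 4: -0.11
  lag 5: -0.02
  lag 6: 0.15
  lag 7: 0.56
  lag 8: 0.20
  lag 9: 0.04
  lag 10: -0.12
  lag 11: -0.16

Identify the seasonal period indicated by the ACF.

7

The largest autocorrelation is r_7 = 0.56; the remaining lags stay at or below 0.28. The elevated value at lag 1 (0.28), dropping to 0.05 at lag 2, reflects decaying short-term dependence rather than seasonality.
The dominant spike at lag 7 indicates a seasonal period of 7.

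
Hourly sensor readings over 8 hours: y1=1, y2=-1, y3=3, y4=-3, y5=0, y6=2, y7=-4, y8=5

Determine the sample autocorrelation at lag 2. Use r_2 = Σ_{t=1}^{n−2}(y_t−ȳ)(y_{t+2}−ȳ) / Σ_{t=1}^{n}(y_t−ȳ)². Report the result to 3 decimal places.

Mean ȳ = (1 − 1 + 3 − 3 + 0 + 2 − 4 + 5)/8 = 0.3750
Deviations from mean: 0.6250, -1.3750, 2.6250, -3.3750, -0.3750, 1.6250, -4.3750, 4.6250
Σ(y_t−ȳ)(y_{t+2}−ȳ) = (1.6406) + (4.6406) + (-0.9844) + (-5.4844) + (1.6406) + (7.5156) = 8.9688
Denominator Σ(y_t−ȳ)² = 63.8750
r_2 = 8.9688 / 63.8750 = 0.140

0.140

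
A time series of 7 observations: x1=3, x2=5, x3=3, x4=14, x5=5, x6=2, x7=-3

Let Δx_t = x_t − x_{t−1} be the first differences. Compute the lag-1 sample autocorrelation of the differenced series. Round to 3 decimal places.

First differences Δx: 2, -2, 11, -9, -3, -5
Mean of differences = -1.0000
Numerator Σ(Δx_t−Δx̄)(Δx_{t+1}−Δx̄) = -87.0000
Denominator Σ(Δx_t−Δx̄)² = 238.0000
r_1(Δx) = -87.0000 / 238.0000 = -0.366

-0.366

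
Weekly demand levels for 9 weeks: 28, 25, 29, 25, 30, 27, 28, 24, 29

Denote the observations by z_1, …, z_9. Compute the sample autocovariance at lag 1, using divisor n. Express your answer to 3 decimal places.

-2.759

Mean z̄ = (28 + 25 + 29 + 25 + 30 + 27 + 28 + 24 + 29)/9 = 27.2222
Σ_{t=1}^{8}(z_t−z̄)(z_{t+1}−z̄) = -24.8272
γ_1 = -24.8272 / 9 = -2.759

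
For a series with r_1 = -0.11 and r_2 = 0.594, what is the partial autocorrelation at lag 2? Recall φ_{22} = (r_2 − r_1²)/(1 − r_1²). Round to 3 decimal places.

φ_{22} = (r_2 − r_1²) / (1 − r_1²)
r_1² = (-0.11)² = 0.0121
Numerator = 0.594 − 0.0121 = 0.5819; denominator = 1 − 0.0121 = 0.9879
φ_{22} = 0.5819 / 0.9879 = 0.589

0.589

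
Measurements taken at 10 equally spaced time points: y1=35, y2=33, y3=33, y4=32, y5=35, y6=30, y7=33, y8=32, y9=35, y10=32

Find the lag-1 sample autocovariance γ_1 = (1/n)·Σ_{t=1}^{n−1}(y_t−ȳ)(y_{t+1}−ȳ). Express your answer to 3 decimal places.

Mean ȳ = (35 + 33 + 33 + 32 + 35 + 30 + 33 + 32 + 35 + 32)/10 = 33.0000
Σ_{t=1}^{9}(y_t−ȳ)(y_{t+1}−ȳ) = -12.0000
γ_1 = -12.0000 / 10 = -1.200

-1.200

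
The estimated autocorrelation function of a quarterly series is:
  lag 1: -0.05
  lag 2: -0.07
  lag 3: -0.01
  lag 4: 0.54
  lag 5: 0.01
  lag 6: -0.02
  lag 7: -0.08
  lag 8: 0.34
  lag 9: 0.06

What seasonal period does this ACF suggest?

The largest autocorrelation is r_4 = 0.54, with a weaker echo at lag 8 (0.34); the remaining lags stay at or below 0.06.
The dominant spike at lag 4 indicates a seasonal period of 4.

4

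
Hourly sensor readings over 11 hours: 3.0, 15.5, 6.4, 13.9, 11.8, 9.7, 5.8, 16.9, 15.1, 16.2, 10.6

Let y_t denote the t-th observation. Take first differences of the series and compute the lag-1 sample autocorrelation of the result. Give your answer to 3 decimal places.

First differences Δy: 12.5, -9.1, 7.5, -2.1, -2.1, -3.9, 11.1, -1.8, 1.1, -5.6
Mean of differences = 0.7600
Numerator Σ(Δy_t−Δȳ)(Δy_{t+1}−Δȳ) = -257.6696
Denominator Σ(Δy_t−Δȳ)² = 472.5840
r_1(Δy) = -257.6696 / 472.5840 = -0.545

-0.545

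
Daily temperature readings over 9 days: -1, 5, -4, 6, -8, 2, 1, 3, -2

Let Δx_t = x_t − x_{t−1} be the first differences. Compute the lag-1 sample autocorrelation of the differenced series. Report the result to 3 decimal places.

First differences Δx: 6, -9, 10, -14, 10, -1, 2, -5
Mean of differences = -0.1250
Numerator Σ(Δx_t−Δx̄)(Δx_{t+1}−Δx̄) = -446.2656
Denominator Σ(Δx_t−Δx̄)² = 542.8750
r_1(Δx) = -446.2656 / 542.8750 = -0.822

-0.822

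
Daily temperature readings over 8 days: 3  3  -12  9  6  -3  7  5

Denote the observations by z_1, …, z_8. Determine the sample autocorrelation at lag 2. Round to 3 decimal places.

Mean z̄ = (3 + 3 − 12 + 9 + 6 − 3 + 7 + 5)/8 = 2.2500
Σ(z_t−z̄)(z_{t+2}−z̄) = (-10.6875) + (5.0625) + (-53.4375) + (-35.4375) + (17.8125) + (-14.4375) = -91.1250
Denominator Σ(z_t−z̄)² = 321.5000
r_2 = -91.1250 / 321.5000 = -0.283

-0.283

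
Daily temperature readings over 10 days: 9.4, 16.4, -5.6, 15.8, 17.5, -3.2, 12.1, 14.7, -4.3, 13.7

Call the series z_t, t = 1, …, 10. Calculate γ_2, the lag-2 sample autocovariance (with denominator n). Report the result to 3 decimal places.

Mean z̄ = (9.4 + 16.4 − 5.6 + 15.8 + 17.5 − 3.2 + 12.1 + 14.7 − 4.3 + 13.7)/10 = 8.6500
Σ_{t=1}^{8}(z_t−z̄)(z_{t+2}−z̄) = -221.4000
γ_2 = -221.4000 / 10 = -22.140

-22.140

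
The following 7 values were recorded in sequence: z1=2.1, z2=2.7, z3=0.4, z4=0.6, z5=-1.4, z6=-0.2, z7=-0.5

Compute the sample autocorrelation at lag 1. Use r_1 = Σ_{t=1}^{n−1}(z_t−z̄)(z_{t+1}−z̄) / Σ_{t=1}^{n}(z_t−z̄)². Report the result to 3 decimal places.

Mean z̄ = (2.1 + 2.7 + 0.4 + 0.6 − 1.4 − 0.2 − 0.5)/7 = 0.5286
Deviations from mean: 1.5714, 2.1714, -0.1286, 0.0714, -1.9286, -0.7286, -1.0286
Σ(z_t−z̄)(z_{t+1}−z̄) = (3.4122) + (-0.2792) + (-0.0092) + (-0.1378) + (1.4051) + (0.7494) = 5.1406
Denominator Σ(z_t−z̄)² = 12.5143
r_1 = 5.1406 / 12.5143 = 0.411

0.411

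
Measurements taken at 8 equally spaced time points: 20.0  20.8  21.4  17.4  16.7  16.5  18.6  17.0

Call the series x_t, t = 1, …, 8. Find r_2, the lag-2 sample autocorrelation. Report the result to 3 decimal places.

0.064

Mean x̄ = (20.0 + 20.8 + 21.4 + 17.4 + 16.7 + 16.5 + 18.6 + 17.0)/8 = 18.5500
Numerator Σ_{t=1}^{6}(x_t−x̄)(x_{t+2}−x̄) = 1.7150
Denominator Σ(x_t−x̄)² = 26.6400
r_2 = 1.7150 / 26.6400 = 0.064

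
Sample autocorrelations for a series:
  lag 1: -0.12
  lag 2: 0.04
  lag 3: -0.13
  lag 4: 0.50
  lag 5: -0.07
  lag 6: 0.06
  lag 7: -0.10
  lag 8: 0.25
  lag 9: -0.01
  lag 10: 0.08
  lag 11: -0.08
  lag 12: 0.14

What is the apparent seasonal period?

4

The largest autocorrelation is r_4 = 0.50, with a weaker echo at lag 8 (0.25); the remaining lags stay at or below 0.14.
The dominant spike at lag 4 indicates a seasonal period of 4.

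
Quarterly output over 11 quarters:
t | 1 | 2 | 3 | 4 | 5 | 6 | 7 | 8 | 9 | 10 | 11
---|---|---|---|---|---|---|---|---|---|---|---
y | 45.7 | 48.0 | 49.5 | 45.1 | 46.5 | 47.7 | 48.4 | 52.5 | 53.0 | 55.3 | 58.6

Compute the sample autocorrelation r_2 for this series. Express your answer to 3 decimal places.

Mean ȳ = (45.7 + 48.0 + 49.5 + 45.1 + 46.5 + 47.7 + 48.4 + 52.5 + 53.0 + 55.3 + 58.6)/11 = 50.0273
Numerator Σ_{t=1}^{9}(y_t−ȳ)(y_{t+2}−ȳ) = 59.2676
Denominator Σ(y_t−ȳ)² = 184.1418
r_2 = 59.2676 / 184.1418 = 0.322

0.322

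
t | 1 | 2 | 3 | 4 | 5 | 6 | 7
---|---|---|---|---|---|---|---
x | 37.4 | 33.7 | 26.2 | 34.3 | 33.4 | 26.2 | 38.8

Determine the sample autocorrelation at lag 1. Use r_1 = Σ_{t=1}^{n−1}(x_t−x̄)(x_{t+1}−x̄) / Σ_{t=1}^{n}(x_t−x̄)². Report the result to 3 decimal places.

Mean x̄ = (37.4 + 33.7 + 26.2 + 34.3 + 33.4 + 26.2 + 38.8)/7 = 32.8571
Deviations from mean: 4.5429, 0.8429, -6.6571, 1.4429, 0.5429, -6.6571, 5.9429
Σ(x_t−x̄)(x_{t+1}−x̄) = (3.8290) + (-5.6110) + (-9.6053) + (0.7833) + (-3.6139) + (-39.5624) = -53.7804
Denominator Σ(x_t−x̄)² = 147.6771
r_1 = -53.7804 / 147.6771 = -0.364

-0.364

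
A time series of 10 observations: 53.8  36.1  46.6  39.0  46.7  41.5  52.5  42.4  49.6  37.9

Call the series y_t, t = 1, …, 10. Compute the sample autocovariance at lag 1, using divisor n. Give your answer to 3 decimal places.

Mean ȳ = (53.8 + 36.1 + 46.6 + 39.0 + 46.7 + 41.5 + 52.5 + 42.4 + 49.6 + 37.9)/10 = 44.6100
Σ_{t=1}^{9}(y_t−ȳ)(y_{t+1}−ȳ) = -211.0161
γ_1 = -211.0161 / 10 = -21.102

-21.102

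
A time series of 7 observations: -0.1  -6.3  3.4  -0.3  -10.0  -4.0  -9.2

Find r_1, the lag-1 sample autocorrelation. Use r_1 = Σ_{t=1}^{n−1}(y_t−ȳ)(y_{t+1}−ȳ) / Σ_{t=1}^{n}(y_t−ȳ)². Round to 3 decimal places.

-0.141

Mean ȳ = (-0.1 − 6.3 + 3.4 − 0.3 − 10.0 − 4.0 − 9.2)/7 = -3.7857
Deviations from mean: 3.6857, -2.5143, 7.1857, 3.4857, -6.2143, -0.2143, -5.4143
Σ(y_t−ȳ)(y_{t+1}−ȳ) = (-9.2669) + (-18.0669) + (25.0473) + (-21.6612) + (1.3316) + (1.1602) = -21.4559
Denominator Σ(y_t−ȳ)² = 151.6686
r_1 = -21.4559 / 151.6686 = -0.141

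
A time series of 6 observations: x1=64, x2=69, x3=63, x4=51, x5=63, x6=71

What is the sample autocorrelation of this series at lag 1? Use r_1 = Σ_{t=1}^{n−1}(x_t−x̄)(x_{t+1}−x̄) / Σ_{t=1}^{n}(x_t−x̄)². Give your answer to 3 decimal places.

0.036

Mean x̄ = (64 + 69 + 63 + 51 + 63 + 71)/6 = 63.5000
Deviations from mean: 0.5000, 5.5000, -0.5000, -12.5000, -0.5000, 7.5000
Σ(x_t−x̄)(x_{t+1}−x̄) = (2.7500) + (-2.7500) + (6.2500) + (6.2500) + (-3.7500) = 8.7500
Denominator Σ(x_t−x̄)² = 243.5000
r_1 = 8.7500 / 243.5000 = 0.036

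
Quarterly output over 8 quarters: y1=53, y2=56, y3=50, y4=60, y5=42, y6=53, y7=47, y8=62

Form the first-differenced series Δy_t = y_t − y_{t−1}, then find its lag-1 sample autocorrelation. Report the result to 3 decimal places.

-0.717

First differences Δy: 3, -6, 10, -18, 11, -6, 15
Mean of differences = 1.2857
Numerator Σ(Δy_t−Δȳ)(Δy_{t+1}−Δȳ) = -602.0816
Denominator Σ(Δy_t−Δȳ)² = 839.4286
r_1(Δy) = -602.0816 / 839.4286 = -0.717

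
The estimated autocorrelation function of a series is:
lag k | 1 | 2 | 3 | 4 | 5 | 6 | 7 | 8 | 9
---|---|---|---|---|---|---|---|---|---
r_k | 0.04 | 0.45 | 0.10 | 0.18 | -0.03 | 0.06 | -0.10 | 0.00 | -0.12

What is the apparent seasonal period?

The largest autocorrelation is r_2 = 0.45, with a weaker echo at lag 4 (0.18); the remaining lags stay at or below 0.10.
The dominant spike at lag 2 indicates a seasonal period of 2.

2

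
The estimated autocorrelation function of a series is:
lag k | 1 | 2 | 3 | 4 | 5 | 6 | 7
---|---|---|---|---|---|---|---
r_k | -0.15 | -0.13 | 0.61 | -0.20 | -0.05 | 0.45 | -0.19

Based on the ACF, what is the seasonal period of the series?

3

The largest autocorrelation is r_3 = 0.61, with a weaker echo at lag 6 (0.45); the remaining lags stay at or below -0.05.
The dominant spike at lag 3 indicates a seasonal period of 3.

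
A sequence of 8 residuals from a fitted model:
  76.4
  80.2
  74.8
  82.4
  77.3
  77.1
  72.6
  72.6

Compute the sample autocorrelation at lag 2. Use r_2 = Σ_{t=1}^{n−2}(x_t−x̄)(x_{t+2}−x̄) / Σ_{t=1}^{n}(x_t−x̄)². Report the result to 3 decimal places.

Mean x̄ = (76.4 + 80.2 + 74.8 + 82.4 + 77.3 + 77.1 + 72.6 + 72.6)/8 = 76.6750
Deviations from mean: -0.2750, 3.5250, -1.8750, 5.7250, 0.6250, 0.4250, -4.0750, -4.0750
Numerator Σ_{t=1}^{6}(x_t−x̄)(x_{t+2}−x̄) = 17.6788
Denominator Σ(x_t−x̄)² = 82.5750
r_2 = 17.6788 / 82.5750 = 0.214

0.214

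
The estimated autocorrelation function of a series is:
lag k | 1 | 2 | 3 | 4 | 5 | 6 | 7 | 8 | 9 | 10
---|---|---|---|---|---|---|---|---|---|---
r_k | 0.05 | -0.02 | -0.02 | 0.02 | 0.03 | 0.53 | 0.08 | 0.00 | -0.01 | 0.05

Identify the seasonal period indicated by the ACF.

The largest autocorrelation is r_6 = 0.53; the remaining lags stay at or below 0.08.
The dominant spike at lag 6 indicates a seasonal period of 6.

6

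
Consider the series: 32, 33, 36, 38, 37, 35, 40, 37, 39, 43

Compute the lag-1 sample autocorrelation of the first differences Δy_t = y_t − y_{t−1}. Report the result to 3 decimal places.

First differences Δy: 1, 3, 2, -1, -2, 5, -3, 2, 4
Mean of differences = 1.2222
Numerator Σ(Δy_t−Δȳ)(Δy_{t+1}−Δȳ) = -22.8272
Denominator Σ(Δy_t−Δȳ)² = 59.5556
r_1(Δy) = -22.8272 / 59.5556 = -0.383

-0.383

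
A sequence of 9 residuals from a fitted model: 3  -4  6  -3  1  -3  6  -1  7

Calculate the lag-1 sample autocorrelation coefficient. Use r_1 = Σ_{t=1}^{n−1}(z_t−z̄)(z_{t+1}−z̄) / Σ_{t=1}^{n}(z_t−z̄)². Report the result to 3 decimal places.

-0.636

Mean z̄ = (3 − 4 + 6 − 3 + 1 − 3 + 6 − 1 + 7)/9 = 1.3333
Numerator Σ_{t=1}^{8}(z_t−z̄)(z_{t+1}−z̄) = -95.4444
Denominator Σ(z_t−z̄)² = 150.0000
r_1 = -95.4444 / 150.0000 = -0.636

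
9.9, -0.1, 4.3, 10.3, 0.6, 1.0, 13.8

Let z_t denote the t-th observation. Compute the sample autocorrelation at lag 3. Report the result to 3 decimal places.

Mean z̄ = (9.9 − 0.1 + 4.3 + 10.3 + 0.6 + 1.0 + 13.8)/7 = 5.6857
Deviations from mean: 4.2143, -5.7857, -1.3857, 4.6143, -5.0857, -4.6857, 8.1143
Σ(z_t−z̄)(z_{t+3}−z̄) = (19.4459) + (29.4245) + (6.4931) + (37.4416) = 92.8051
Denominator Σ(z_t−z̄)² = 188.1086
r_3 = 92.8051 / 188.1086 = 0.493

0.493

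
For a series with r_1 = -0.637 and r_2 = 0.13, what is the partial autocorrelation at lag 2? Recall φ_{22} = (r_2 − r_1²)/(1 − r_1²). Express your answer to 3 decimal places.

φ_{22} = (r_2 − r_1²) / (1 − r_1²)
r_1² = (-0.637)² = 0.405769
Numerator = 0.13 − 0.4058 = -0.2758; denominator = 1 − 0.4058 = 0.5942
φ_{22} = -0.2758 / 0.5942 = -0.464

-0.464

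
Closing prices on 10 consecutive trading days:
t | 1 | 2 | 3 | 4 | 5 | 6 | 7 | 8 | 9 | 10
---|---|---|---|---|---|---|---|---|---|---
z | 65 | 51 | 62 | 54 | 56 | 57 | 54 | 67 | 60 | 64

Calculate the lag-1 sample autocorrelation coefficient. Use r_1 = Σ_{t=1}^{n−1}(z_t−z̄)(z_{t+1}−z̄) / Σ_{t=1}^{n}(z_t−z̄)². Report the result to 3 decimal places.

-0.317

Mean z̄ = (65 + 51 + 62 + 54 + 56 + 57 + 54 + 67 + 60 + 64)/10 = 59.0000
Numerator Σ_{t=1}^{9}(z_t−z̄)(z_{t+1}−z̄) = -83.0000
Denominator Σ(z_t−z̄)² = 262.0000
r_1 = -83.0000 / 262.0000 = -0.317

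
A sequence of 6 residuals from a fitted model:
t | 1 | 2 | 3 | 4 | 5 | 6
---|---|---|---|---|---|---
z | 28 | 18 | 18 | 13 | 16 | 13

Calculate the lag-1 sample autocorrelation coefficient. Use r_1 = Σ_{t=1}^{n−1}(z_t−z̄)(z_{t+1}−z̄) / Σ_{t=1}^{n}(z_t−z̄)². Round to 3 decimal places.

0.114

Mean z̄ = (28 + 18 + 18 + 13 + 16 + 13)/6 = 17.6667
Deviations from mean: 10.3333, 0.3333, 0.3333, -4.6667, -1.6667, -4.6667
Numerator Σ_{t=1}^{5}(z_t−z̄)(z_{t+1}−z̄) = 17.5556
Denominator Σ(z_t−z̄)² = 153.3333
r_1 = 17.5556 / 153.3333 = 0.114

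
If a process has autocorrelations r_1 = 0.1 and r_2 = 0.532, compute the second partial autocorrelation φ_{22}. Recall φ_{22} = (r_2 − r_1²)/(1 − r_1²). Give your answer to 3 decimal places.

0.527

φ_{22} = (r_2 − r_1²) / (1 − r_1²)
r_1² = (0.1)² = 0.01
Numerator = 0.532 − 0.0100 = 0.5220; denominator = 1 − 0.0100 = 0.9900
φ_{22} = 0.5220 / 0.9900 = 0.527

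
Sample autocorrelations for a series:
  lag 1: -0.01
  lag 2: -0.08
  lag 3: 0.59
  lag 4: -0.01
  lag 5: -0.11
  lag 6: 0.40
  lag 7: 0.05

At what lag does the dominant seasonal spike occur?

3

The largest autocorrelation is r_3 = 0.59, with a weaker echo at lag 6 (0.40); the remaining lags stay at or below 0.05.
The dominant spike at lag 3 indicates a seasonal period of 3.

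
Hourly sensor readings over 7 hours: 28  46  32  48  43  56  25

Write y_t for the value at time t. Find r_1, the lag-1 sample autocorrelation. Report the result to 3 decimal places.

-0.433

Mean ȳ = (28 + 46 + 32 + 48 + 43 + 56 + 25)/7 = 39.7143
Deviations from mean: -11.7143, 6.2857, -7.7143, 8.2857, 3.2857, 16.2857, -14.7143
Σ(y_t−ȳ)(y_{t+1}−ȳ) = (-73.6327) + (-48.4898) + (-63.9184) + (27.2245) + (53.5102) + (-239.6327) = -344.9388
Denominator Σ(y_t−ȳ)² = 797.4286
r_1 = -344.9388 / 797.4286 = -0.433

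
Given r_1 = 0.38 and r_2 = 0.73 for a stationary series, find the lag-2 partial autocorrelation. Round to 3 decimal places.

0.684

φ_{22} = (r_2 − r_1²) / (1 − r_1²)
r_1² = (0.38)² = 0.1444
Numerator = 0.73 − 0.1444 = 0.5856; denominator = 1 − 0.1444 = 0.8556
φ_{22} = 0.5856 / 0.8556 = 0.684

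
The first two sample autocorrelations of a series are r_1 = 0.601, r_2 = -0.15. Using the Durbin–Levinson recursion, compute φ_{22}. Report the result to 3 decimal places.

-0.800

φ_{22} = (r_2 − r_1²) / (1 − r_1²)
r_1² = (0.601)² = 0.361201
Numerator = -0.15 − 0.3612 = -0.5112; denominator = 1 − 0.3612 = 0.6388
φ_{22} = -0.5112 / 0.6388 = -0.800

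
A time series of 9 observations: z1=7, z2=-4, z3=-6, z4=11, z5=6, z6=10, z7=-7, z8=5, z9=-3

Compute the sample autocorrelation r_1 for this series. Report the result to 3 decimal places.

Mean z̄ = (7 − 4 − 6 + 11 + 6 + 10 − 7 + 5 − 3)/9 = 2.1111
Numerator Σ_{t=1}^{8}(z_t−z̄)(z_{t+1}−z̄) = -100.1235
Denominator Σ(z_t−z̄)² = 400.8889
r_1 = -100.1235 / 400.8889 = -0.250

-0.250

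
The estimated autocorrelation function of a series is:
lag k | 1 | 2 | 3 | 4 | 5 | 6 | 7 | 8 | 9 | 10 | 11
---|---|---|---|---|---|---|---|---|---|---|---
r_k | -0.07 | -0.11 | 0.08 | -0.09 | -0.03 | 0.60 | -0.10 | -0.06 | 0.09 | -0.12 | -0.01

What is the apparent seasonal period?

6

The largest autocorrelation is r_6 = 0.60; the remaining lags stay at or below 0.09.
The dominant spike at lag 6 indicates a seasonal period of 6.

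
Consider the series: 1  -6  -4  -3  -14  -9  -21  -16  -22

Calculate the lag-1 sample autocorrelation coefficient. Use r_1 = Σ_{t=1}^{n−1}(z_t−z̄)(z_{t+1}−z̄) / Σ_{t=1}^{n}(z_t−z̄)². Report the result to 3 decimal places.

0.378

Mean z̄ = (1 − 6 − 4 − 3 − 14 − 9 − 21 − 16 − 22)/9 = -10.4444
Numerator Σ_{t=1}^{8}(z_t−z̄)(z_{t+1}−z̄) = 203.4691
Denominator Σ(z_t−z̄)² = 538.2222
r_1 = 203.4691 / 538.2222 = 0.378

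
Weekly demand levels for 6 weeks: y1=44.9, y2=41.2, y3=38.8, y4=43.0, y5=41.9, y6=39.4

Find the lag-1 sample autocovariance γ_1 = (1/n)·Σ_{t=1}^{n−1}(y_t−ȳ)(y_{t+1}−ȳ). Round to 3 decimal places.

-0.744

Mean ȳ = (44.9 + 41.2 + 38.8 + 43.0 + 41.9 + 39.4)/6 = 41.5333
Deviations: 3.3667, -0.3333, -2.7333, 1.4667, 0.3667, -2.1333
Σ_{t=1}^{5}(y_t−ȳ)(y_{t+1}−ȳ) = -4.4644
γ_1 = -4.4644 / 6 = -0.744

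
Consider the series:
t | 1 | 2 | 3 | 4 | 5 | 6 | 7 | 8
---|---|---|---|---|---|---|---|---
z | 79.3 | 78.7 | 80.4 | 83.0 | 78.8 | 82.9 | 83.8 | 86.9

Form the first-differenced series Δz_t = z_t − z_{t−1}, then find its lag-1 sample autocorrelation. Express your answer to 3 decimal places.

-0.536

First differences Δz: -0.6, 1.7, 2.6, -4.2, 4.1, 0.9, 3.1
Mean of differences = 1.0857
Numerator Σ(Δz_t−Δz̄)(Δz_{t+1}−Δz̄) = -24.9759
Denominator Σ(Δz_t−Δz̄)² = 46.6286
r_1(Δz) = -24.9759 / 46.6286 = -0.536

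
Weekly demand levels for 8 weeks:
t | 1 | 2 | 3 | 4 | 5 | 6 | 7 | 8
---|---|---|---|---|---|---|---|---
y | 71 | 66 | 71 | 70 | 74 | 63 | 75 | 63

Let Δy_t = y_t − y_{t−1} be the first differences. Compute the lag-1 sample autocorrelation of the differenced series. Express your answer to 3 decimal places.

-0.739

First differences Δy: -5, 5, -1, 4, -11, 12, -12
Mean of differences = -1.1429
Numerator Σ(Δy_t−Δȳ)(Δy_{t+1}−Δȳ) = -345.0204
Denominator Σ(Δy_t−Δȳ)² = 466.8571
r_1(Δy) = -345.0204 / 466.8571 = -0.739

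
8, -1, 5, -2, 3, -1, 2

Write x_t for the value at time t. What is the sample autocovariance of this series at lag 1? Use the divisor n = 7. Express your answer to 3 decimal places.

-6.571

Mean x̄ = (8 − 1 + 5 − 2 + 3 − 1 + 2)/7 = 2.0000
Deviations: 6.0000, -3.0000, 3.0000, -4.0000, 1.0000, -3.0000, 0.0000
Σ_{t=1}^{6}(x_t−x̄)(x_{t+1}−x̄) = -46.0000
γ_1 = -46.0000 / 7 = -6.571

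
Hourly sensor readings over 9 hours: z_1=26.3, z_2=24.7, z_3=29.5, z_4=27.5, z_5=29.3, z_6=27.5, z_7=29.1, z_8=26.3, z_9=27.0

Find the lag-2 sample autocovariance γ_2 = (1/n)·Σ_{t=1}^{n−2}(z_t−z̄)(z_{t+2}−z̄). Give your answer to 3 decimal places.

0.384

Mean z̄ = (26.3 + 24.7 + 29.5 + 27.5 + 29.3 + 27.5 + 29.1 + 26.3 + 27.0)/9 = 27.4667
Σ_{t=1}^{7}(z_t−z̄)(z_{t+2}−z̄) = 3.4578
γ_2 = 3.4578 / 9 = 0.384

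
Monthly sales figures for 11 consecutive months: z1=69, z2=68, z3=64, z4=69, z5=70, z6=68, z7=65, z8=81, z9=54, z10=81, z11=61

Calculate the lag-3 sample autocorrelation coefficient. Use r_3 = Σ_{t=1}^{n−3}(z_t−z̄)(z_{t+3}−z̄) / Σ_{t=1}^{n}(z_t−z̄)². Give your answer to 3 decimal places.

-0.177

Mean z̄ = (69 + 68 + 64 + 69 + 70 + 68 + 65 + 81 + 54 + 81 + 61)/11 = 68.1818
Numerator Σ_{t=1}^{8}(z_t−z̄)(z_{t+3}−z̄) = -108.4628
Denominator Σ(z_t−z̄)² = 613.6364
r_3 = -108.4628 / 613.6364 = -0.177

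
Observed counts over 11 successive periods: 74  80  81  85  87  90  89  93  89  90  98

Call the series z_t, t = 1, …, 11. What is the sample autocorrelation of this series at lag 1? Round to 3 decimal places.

0.486

Mean z̄ = (74 + 80 + 81 + 85 + 87 + 90 + 89 + 93 + 89 + 90 + 98)/11 = 86.9091
Numerator Σ_{t=1}^{10}(z_t−z̄)(z_{t+1}−z̄) = 214.0826
Denominator Σ(z_t−z̄)² = 440.9091
r_1 = 214.0826 / 440.9091 = 0.486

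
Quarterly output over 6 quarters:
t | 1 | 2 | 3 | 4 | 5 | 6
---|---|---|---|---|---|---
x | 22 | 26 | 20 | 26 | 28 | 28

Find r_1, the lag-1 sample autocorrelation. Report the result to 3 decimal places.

-0.019

Mean x̄ = (22 + 26 + 20 + 26 + 28 + 28)/6 = 25.0000
Deviations from mean: -3.0000, 1.0000, -5.0000, 1.0000, 3.0000, 3.0000
Σ(x_t−x̄)(x_{t+1}−x̄) = (-3.0000) + (-5.0000) + (-5.0000) + (3.0000) + (9.0000) = -1.0000
Denominator Σ(x_t−x̄)² = 54.0000
r_1 = -1.0000 / 54.0000 = -0.019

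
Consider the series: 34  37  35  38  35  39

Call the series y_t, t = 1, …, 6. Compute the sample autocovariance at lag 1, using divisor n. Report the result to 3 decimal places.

Mean ȳ = (34 + 37 + 35 + 38 + 35 + 39)/6 = 36.3333
Deviations: -2.3333, 0.6667, -1.3333, 1.6667, -1.3333, 2.6667
Σ_{t=1}^{5}(y_t−ȳ)(y_{t+1}−ȳ) = -10.4444
γ_1 = -10.4444 / 6 = -1.741

-1.741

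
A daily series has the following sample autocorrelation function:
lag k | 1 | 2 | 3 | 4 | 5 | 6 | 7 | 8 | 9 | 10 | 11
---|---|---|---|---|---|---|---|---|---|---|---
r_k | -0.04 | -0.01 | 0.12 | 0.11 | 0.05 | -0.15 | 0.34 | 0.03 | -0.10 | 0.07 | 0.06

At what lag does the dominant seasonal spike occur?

7

The largest autocorrelation is r_7 = 0.34; the remaining lags stay at or below 0.12.
The dominant spike at lag 7 indicates a seasonal period of 7.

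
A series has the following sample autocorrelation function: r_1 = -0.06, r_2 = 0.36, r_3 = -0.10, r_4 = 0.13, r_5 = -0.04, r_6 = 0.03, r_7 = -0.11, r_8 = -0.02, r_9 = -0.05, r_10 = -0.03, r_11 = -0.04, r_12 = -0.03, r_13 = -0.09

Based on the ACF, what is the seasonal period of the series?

The largest autocorrelation is r_2 = 0.36; the remaining lags stay at or below 0.13.
The dominant spike at lag 2 indicates a seasonal period of 2.

2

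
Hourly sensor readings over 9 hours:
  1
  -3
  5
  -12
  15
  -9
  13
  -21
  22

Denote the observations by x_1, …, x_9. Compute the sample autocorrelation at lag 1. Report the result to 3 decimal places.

Mean x̄ = (1 − 3 + 5 − 12 + 15 − 9 + 13 − 21 + 22)/9 = 1.2222
Numerator Σ_{t=1}^{8}(x_t−x̄)(x_{t+1}−x̄) = -1231.8272
Denominator Σ(x_t−x̄)² = 1565.5556
r_1 = -1231.8272 / 1565.5556 = -0.787

-0.787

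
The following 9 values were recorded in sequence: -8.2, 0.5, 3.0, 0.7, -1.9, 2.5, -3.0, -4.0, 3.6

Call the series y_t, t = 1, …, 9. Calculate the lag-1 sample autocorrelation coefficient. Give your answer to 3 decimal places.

Mean ȳ = (-8.2 + 0.5 + 3.0 + 0.7 − 1.9 + 2.5 − 3.0 − 4.0 + 3.6)/9 = -0.7556
Numerator Σ_{t=1}^{8}(y_t−ȳ)(y_{t+1}−ȳ) = -18.7131
Denominator Σ(y_t−ȳ)² = 119.6622
r_1 = -18.7131 / 119.6622 = -0.156

-0.156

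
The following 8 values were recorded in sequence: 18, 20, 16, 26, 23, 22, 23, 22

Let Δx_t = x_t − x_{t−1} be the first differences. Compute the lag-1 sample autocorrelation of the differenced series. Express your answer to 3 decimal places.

First differences Δx: 2, -4, 10, -3, -1, 1, -1
Mean of differences = 0.5714
Numerator Σ(Δx_t−Δx̄)(Δx_{t+1}−Δx̄) = -79.0408
Denominator Σ(Δx_t−Δx̄)² = 129.7143
r_1(Δx) = -79.0408 / 129.7143 = -0.609

-0.609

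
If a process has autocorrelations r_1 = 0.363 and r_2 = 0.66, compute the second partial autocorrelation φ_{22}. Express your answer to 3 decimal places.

0.608

φ_{22} = (r_2 − r_1²) / (1 − r_1²)
r_1² = (0.363)² = 0.131769
Numerator = 0.66 − 0.1318 = 0.5282; denominator = 1 − 0.1318 = 0.8682
φ_{22} = 0.5282 / 0.8682 = 0.608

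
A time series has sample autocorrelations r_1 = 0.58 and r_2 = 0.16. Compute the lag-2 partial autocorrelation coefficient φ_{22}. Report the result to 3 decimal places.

-0.266

φ_{22} = (r_2 − r_1²) / (1 − r_1²)
r_1² = (0.58)² = 0.3364
Numerator = 0.16 − 0.3364 = -0.1764; denominator = 1 − 0.3364 = 0.6636
φ_{22} = -0.1764 / 0.6636 = -0.266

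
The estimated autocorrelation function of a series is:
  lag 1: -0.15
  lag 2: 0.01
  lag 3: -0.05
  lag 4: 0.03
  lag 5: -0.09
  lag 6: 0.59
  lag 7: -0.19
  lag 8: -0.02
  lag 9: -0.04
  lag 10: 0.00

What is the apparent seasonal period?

6

The largest autocorrelation is r_6 = 0.59; the remaining lags stay at or below 0.03.
The dominant spike at lag 6 indicates a seasonal period of 6.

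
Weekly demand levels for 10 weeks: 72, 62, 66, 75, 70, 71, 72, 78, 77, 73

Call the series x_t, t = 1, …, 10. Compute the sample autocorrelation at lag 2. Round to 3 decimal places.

Mean x̄ = (72 + 62 + 66 + 75 + 70 + 71 + 72 + 78 + 77 + 73)/10 = 71.6000
Numerator Σ_{t=1}^{8}(x_t−x̄)(x_{t+2}−x̄) = -21.3200
Denominator Σ(x_t−x̄)² = 210.4000
r_2 = -21.3200 / 210.4000 = -0.101

-0.101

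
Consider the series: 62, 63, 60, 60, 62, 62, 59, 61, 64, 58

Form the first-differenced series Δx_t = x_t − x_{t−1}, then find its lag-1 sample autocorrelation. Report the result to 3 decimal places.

-0.296

First differences Δx: 1, -3, 0, 2, 0, -3, 2, 3, -6
Mean of differences = -0.4444
Numerator Σ(Δx_t−Δx̄)(Δx_{t+1}−Δx̄) = -20.7531
Denominator Σ(Δx_t−Δx̄)² = 70.2222
r_1(Δx) = -20.7531 / 70.2222 = -0.296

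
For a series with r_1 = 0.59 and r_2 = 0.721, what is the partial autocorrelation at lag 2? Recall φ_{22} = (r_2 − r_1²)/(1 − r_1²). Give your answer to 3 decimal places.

0.572

φ_{22} = (r_2 − r_1²) / (1 − r_1²)
r_1² = (0.59)² = 0.3481
Numerator = 0.721 − 0.3481 = 0.3729; denominator = 1 − 0.3481 = 0.6519
φ_{22} = 0.3729 / 0.6519 = 0.572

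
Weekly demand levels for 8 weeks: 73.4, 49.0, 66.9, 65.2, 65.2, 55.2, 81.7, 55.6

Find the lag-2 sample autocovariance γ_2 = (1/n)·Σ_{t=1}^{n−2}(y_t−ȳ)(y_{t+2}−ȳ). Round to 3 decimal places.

Mean ȳ = (73.4 + 49.0 + 66.9 + 65.2 + 65.2 + 55.2 + 81.7 + 55.6)/8 = 64.0250
Σ_{t=1}^{6}(y_t−ȳ)(y_{t+2}−ȳ) = 97.4263
γ_2 = 97.4263 / 8 = 12.178

12.178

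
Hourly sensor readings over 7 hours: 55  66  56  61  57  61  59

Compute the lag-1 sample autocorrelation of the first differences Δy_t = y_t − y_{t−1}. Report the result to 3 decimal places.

First differences Δy: 11, -10, 5, -4, 4, -2
Mean of differences = 0.6667
Numerator Σ(Δy_t−Δȳ)(Δy_{t+1}−Δȳ) = -201.1111
Denominator Σ(Δy_t−Δȳ)² = 279.3333
r_1(Δy) = -201.1111 / 279.3333 = -0.720

-0.720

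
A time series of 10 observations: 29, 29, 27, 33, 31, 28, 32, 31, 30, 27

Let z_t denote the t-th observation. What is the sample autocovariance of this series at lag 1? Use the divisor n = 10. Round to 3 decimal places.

-0.579

Mean z̄ = (29 + 29 + 27 + 33 + 31 + 28 + 32 + 31 + 30 + 27)/10 = 29.7000
Σ_{t=1}^{9}(z_t−z̄)(z_{t+1}−z̄) = -5.7900
γ_1 = -5.7900 / 10 = -0.579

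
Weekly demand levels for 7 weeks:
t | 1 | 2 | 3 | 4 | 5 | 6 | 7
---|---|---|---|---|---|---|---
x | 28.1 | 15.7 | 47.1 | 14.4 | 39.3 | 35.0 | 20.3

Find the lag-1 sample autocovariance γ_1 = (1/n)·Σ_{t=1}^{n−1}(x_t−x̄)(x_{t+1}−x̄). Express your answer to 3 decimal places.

Mean x̄ = (28.1 + 15.7 + 47.1 + 14.4 + 39.3 + 35.0 + 20.3)/7 = 28.5571
Σ_{t=1}^{6}(x_t−x̄)(x_{t+1}−x̄) = -631.1176
γ_1 = -631.1176 / 7 = -90.160

-90.160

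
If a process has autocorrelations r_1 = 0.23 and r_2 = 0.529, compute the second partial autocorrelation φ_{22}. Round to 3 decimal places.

φ_{22} = (r_2 − r_1²) / (1 − r_1²)
r_1² = (0.23)² = 0.0529
Numerator = 0.529 − 0.0529 = 0.4761; denominator = 1 − 0.0529 = 0.9471
φ_{22} = 0.4761 / 0.9471 = 0.503

0.503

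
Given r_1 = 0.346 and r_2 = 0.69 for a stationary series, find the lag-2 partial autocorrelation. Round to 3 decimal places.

φ_{22} = (r_2 − r_1²) / (1 − r_1²)
r_1² = (0.346)² = 0.119716
Numerator = 0.69 − 0.1197 = 0.5703; denominator = 1 − 0.1197 = 0.8803
φ_{22} = 0.5703 / 0.8803 = 0.648

0.648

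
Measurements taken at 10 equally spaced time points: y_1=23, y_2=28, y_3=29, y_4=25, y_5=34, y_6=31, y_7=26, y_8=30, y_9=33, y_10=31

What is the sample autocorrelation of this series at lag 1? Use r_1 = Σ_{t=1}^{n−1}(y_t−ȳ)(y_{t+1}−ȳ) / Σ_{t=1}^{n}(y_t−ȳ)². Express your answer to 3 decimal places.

-0.009

Mean ȳ = (23 + 28 + 29 + 25 + 34 + 31 + 26 + 30 + 33 + 31)/10 = 29.0000
Numerator Σ_{t=1}^{9}(y_t−ȳ)(y_{t+1}−ȳ) = -1.0000
Denominator Σ(y_t−ȳ)² = 112.0000
r_1 = -1.0000 / 112.0000 = -0.009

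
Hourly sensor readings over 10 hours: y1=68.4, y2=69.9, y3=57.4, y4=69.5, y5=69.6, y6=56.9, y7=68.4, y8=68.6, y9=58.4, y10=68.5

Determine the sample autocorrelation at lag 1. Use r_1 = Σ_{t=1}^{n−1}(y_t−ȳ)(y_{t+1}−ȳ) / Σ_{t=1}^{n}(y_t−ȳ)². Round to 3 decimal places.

Mean ȳ = (68.4 + 69.9 + 57.4 + 69.5 + 69.6 + 56.9 + 68.4 + 68.6 + 58.4 + 68.5)/10 = 65.5600
Numerator Σ_{t=1}^{9}(y_t−ȳ)(y_{t+1}−ȳ) = -133.0856
Denominator Σ(y_t−ȳ)² = 277.5440
r_1 = -133.0856 / 277.5440 = -0.480

-0.480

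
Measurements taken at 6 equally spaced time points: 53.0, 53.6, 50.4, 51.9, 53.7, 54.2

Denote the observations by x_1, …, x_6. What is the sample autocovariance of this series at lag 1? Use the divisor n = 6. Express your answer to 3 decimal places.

0.142

Mean x̄ = (53.0 + 53.6 + 50.4 + 51.9 + 53.7 + 54.2)/6 = 52.8000
Σ_{t=1}^{5}(x_t−x̄)(x_{t+1}−x̄) = 0.8500
γ_1 = 0.8500 / 6 = 0.142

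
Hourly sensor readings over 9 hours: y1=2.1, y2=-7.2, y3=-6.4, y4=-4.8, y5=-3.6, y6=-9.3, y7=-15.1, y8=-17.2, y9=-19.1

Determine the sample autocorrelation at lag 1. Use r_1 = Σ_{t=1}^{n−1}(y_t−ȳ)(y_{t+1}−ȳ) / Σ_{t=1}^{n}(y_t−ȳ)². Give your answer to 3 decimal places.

Mean ȳ = (2.1 − 7.2 − 6.4 − 4.8 − 3.6 − 9.3 − 15.1 − 17.2 − 19.1)/9 = -8.9556
Numerator Σ_{t=1}^{8}(y_t−ȳ)(y_{t+1}−ȳ) = 191.3347
Denominator Σ(y_t−ȳ)² = 386.5422
r_1 = 191.3347 / 386.5422 = 0.495

0.495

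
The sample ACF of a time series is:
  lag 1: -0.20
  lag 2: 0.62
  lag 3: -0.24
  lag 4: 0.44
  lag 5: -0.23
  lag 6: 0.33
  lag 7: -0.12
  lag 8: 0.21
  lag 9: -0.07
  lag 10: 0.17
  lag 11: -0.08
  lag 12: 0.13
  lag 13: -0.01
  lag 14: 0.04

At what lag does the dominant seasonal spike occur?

2

The largest autocorrelation is r_2 = 0.62, with weaker echoes at lags 4 (0.44), 6 (0.33), 8 (0.21) and 10 (0.17); the remaining lags stay at or below 0.13.
The dominant spike at lag 2 indicates a seasonal period of 2.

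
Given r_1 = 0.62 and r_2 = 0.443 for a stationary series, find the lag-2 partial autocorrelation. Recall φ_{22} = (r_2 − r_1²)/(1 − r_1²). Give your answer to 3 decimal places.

φ_{22} = (r_2 − r_1²) / (1 − r_1²)
r_1² = (0.62)² = 0.3844
Numerator = 0.443 − 0.3844 = 0.0586; denominator = 1 − 0.3844 = 0.6156
φ_{22} = 0.0586 / 0.6156 = 0.095

0.095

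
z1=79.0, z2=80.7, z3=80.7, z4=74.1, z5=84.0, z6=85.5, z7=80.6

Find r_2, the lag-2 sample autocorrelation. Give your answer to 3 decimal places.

-0.400

Mean z̄ = (79.0 + 80.7 + 80.7 + 74.1 + 84.0 + 85.5 + 80.6)/7 = 80.6571
Deviations from mean: -1.6571, 0.0429, 0.0429, -6.5571, 3.3429, 4.8429, -0.0571
Σ(z_t−z̄)(z_{t+2}−z̄) = (-0.0710) + (-0.2810) + (0.1433) + (-31.7553) + (-0.1910) = -32.1551
Denominator Σ(z_t−z̄)² = 80.3771
r_2 = -32.1551 / 80.3771 = -0.400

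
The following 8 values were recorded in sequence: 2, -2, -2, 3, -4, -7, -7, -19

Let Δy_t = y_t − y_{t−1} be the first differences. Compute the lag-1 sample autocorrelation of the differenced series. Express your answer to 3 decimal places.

-0.211

First differences Δy: -4, 0, 5, -7, -3, 0, -12
Mean of differences = -3.0000
Numerator Σ(Δy_t−Δȳ)(Δy_{t+1}−Δȳ) = -38.0000
Denominator Σ(Δy_t−Δȳ)² = 180.0000
r_1(Δy) = -38.0000 / 180.0000 = -0.211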